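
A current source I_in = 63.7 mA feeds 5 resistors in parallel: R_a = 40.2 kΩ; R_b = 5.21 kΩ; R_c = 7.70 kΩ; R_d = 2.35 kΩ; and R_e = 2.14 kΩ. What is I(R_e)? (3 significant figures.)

I ≈ 24.0 mA

ΣG = 1/40.2 + 1/5.21 + 1/7.70 + 1/2.35 + 1/2.14 = 1.240.
R_e takes the fraction G_k/ΣG = 0.4673/1.240 = 0.3770, so I = 63.7 × 0.3770 = 24.01 mA.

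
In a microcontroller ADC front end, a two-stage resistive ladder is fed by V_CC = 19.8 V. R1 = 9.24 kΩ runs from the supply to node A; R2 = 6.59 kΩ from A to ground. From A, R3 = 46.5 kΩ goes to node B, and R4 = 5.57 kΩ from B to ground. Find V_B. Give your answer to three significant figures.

The second stage (R3 + R4 = 52.07 kΩ) loads node A in parallel with R2.
Effective lower resistance at A: R2 ‖ 52.07 = 5.850 kΩ.
V_A = 19.8 × 5.850/(9.24 + 5.850) = 7.676 V.
Stage 2 is unloaded, so V_B = V_A · R4/(R3+R4) = 7.676 × 5.57/52.07 = 0.8211 V.

V_B ≈ 0.821 V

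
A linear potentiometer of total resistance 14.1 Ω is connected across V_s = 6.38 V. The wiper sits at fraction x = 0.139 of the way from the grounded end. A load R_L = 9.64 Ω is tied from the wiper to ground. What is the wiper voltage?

The pot divides into 12.14 Ω above the wiper and 1.960 Ω below.
(x·R_p) ‖ R_L = 1.629 Ω.
V_out = 6.38 × 1.629/(12.14 + 1.629) = 0.7547 V.
(Unloaded: V_out = x·V_s = 0.887 V.)

V_out ≈ 0.755 V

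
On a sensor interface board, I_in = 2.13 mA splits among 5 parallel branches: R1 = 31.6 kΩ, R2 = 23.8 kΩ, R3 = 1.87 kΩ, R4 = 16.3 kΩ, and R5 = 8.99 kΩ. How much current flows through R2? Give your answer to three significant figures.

Conductances: ΣG = 1/31.6 + 1/23.8 + 1/1.87 + 1/16.3 + 1/8.99 = 0.7810 (1/kΩ).
Current divider: I(R2) = I_in · G_k/ΣG = 2.13 × (0.04202/0.7810) = 2.13 × 0.05380 = 0.1146 mA.

I ≈ 0.115 mA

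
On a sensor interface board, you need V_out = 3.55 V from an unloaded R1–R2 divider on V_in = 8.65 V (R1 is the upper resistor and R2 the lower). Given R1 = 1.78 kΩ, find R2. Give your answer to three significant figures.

R2 ≈ 1.24 kΩ

The divider ratio is R2/(R1+R2) = 3.55/8.65 = 0.4104.
So R2 = R1 · V_out/(V_in − V_out) = 1.78 × 3.55/(8.65 − 3.55) = 1.78 × 0.6961 = 1.239 kΩ.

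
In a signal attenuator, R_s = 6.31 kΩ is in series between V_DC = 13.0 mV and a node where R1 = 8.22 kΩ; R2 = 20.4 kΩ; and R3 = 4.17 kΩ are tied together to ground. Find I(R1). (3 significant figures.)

Combine the parallel branches: R_p = (1/8.22 + 1/20.4 + 1/4.17)⁻¹ = 2.436 kΩ.
Node voltage V_A = V_DC · R_p/(R_s + R_p) = 13.0 × 0.2785 = 3.621 mV.
Branch current I = V_A/R1 = 3.621/8.22 = 0.4405 µA.

I ≈ 0.441 µA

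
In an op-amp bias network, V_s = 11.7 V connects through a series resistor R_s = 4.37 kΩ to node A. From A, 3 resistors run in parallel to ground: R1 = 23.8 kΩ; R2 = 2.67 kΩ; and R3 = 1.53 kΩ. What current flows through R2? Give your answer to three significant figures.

Combine the parallel branches: R_p = (1/23.8 + 1/2.67 + 1/1.53)⁻¹ = 0.9345 kΩ.
V_A = 11.7 × 0.9345/5.304 = 2.061 V.
Branch current I = V_A/R2 = 2.061/2.67 = 0.7720 mA.

I ≈ 0.772 mA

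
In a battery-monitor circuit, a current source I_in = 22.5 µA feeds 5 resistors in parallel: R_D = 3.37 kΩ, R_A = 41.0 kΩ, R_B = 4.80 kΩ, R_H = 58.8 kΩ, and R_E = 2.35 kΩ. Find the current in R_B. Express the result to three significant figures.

I ≈ 4.82 µA

Conductances: ΣG = 1/3.37 + 1/41.0 + 1/4.80 + 1/58.8 + 1/2.35 = 0.9720 (1/kΩ).
Current divider: I(R_B) = I_in · G_k/ΣG = 22.5 × (0.2083/0.9720) = 22.5 × 0.2143 = 4.823 µA.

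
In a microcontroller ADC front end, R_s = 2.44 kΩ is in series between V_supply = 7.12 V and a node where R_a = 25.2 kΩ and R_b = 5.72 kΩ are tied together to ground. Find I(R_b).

I ≈ 0.817 mA

Equivalent of the parallel group: R_p = 4.662 kΩ.
V_A by voltage divider: V_A = 7.12 × 4.662/(2.44 + 4.662) = 4.674 V.
Branch current I = V_A/R_b = 4.674/5.72 = 0.8171 mA.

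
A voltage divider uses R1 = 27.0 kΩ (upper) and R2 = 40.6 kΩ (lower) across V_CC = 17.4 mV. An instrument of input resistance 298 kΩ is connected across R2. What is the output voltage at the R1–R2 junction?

V_out ≈ 9.91 mV

The load sits in parallel with R2, giving an effective lower resistance R2' = R2·R_L/(R2+R_L) = 35.73 kΩ.
Now apply the divider: V_out = 17.4 × 0.5696 = 9.911 mV.
(Unloaded it would be 10.5 mV; the load pulls it down.)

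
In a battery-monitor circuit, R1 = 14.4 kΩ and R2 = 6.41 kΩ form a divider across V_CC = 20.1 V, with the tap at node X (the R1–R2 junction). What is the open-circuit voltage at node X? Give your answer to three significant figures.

V_th ≈ 6.19 V

With X open, the divider is unloaded: V_th = 20.1 × 6.41/20.81 = 6.191 V.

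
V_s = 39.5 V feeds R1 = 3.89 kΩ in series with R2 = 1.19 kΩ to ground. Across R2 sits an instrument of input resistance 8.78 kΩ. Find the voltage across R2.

The load sits in parallel with R2, giving an effective lower resistance R2' = R2·R_L/(R2+R_L) = 1.048 kΩ.
Now apply the divider: V_out = 39.5 × 0.2122 = 8.383 V.

V_out ≈ 8.38 V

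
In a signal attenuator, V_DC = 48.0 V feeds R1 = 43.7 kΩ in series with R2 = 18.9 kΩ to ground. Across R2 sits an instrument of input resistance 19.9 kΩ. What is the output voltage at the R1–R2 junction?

V_out ≈ 8.71 V

R2 ‖ R_L = (18.9 × 19.9)/(18.9 + 19.9) = 9.694 kΩ.
Then V_out = V_DC · R2'/(R1 + R2') = 48.0 × 9.694/53.39 = 8.714 V.
(Unloaded it would be 14.5 V; the load pulls it down.)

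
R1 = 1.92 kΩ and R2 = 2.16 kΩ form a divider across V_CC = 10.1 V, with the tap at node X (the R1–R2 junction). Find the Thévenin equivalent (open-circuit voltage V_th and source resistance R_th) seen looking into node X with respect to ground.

V_th ≈ 5.35 V, R_th ≈ 1.02 kΩ

Open-circuit (no load on X): V_th = V_CC · R2/(R1 + R2) = 10.1 × 2.16/(1.920 + 2.16) = 5.347 V.
Zeroing V_CC shorts the top of R1 to ground, so R_th = R1 ‖ R2 = 1.016 kΩ.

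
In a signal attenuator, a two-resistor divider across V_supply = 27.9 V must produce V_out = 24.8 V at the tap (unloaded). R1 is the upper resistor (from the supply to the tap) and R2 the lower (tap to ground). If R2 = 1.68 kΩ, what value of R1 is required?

R1 ≈ 0.210 kΩ

Required fraction k = V_out/V_supply = 0.8889.
Rearranging, R1 = R2·(1−k)/k = 1.68 × 0.1250 = 0.2100 kΩ.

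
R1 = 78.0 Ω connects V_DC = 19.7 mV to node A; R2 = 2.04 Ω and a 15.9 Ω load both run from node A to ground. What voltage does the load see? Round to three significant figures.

V_out ≈ 0.446 mV

The load sits in parallel with R2, giving an effective lower resistance R2' = R2·R_L/(R2+R_L) = 1.808 Ω.
Voltage divider with the loaded lower leg: V_out = 19.7 × 1.808/(78.0 + 1.808) = 19.7 × 0.02265 = 0.4463 mV.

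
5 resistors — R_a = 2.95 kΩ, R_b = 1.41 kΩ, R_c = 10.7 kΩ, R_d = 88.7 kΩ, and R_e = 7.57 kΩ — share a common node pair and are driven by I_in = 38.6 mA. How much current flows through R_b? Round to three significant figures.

I ≈ 21.3 mA

Total conductance ΣG = 1/2.95 + 1/1.41 + 1/10.7 + 1/88.7 + 1/7.57 = 1.285 (units of 1/kΩ).
By the current-divider rule, I = I_in · G_k/ΣG = 38.6 × 0.5519 = 21.30 mA.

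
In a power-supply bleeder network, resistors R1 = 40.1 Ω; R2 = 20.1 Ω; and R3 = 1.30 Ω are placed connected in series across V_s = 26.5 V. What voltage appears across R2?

Total series resistance ΣR = 40.1 + 20.1 + 1.30 = 61.50 Ω.
V = V_s · R/ΣR = 26.5 × 0.3268 = 8.661 V.

V ≈ 8.66 V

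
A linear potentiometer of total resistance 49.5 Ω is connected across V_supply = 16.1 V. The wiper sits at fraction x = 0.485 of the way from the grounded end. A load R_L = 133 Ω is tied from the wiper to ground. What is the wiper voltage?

Split the track: R_lower = x·R_p = 24.01 Ω, R_upper = (1−x)·R_p = 25.49 Ω.
(x·R_p) ‖ R_L = 20.34 Ω.
Loaded-divider output: V_out = 16.1 × 0.4437 = 7.144 V.

V_out ≈ 7.14 V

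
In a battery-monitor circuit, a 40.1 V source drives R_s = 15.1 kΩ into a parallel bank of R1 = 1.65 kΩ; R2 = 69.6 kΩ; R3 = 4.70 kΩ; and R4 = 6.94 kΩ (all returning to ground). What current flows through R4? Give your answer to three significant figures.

I ≈ 0.367 mA

Parallel bank: R_p = 1/(1/1.65 + 1/69.6 + 1/4.70 + 1/6.94) = 1.023 kΩ.
Node voltage V_A = V_DC · R_p/(R_s + R_p) = 40.1 × 0.06346 = 2.545 V.
Branch current I = V_A/R4 = 2.545/6.94 = 0.3667 mA.
(Equivalently: I_total = 2.487 mA, then current-divider fraction G_k/ΣG = 0.1474.)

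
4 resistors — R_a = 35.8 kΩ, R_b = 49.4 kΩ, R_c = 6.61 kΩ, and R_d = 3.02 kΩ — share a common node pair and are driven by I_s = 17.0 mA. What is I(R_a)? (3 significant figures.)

Total conductance ΣG = 1/35.8 + 1/49.4 + 1/6.61 + 1/3.02 = 0.5306 (units of 1/kΩ).
By the current-divider rule, I = I_s · G_k/ΣG = 17.0 × 0.05265 = 0.8950 mA.

I ≈ 0.895 mA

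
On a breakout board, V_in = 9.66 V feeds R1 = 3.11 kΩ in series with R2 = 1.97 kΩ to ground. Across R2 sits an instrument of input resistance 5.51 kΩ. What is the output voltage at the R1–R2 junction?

R2 ‖ R_L = (1.97 × 5.51)/(1.97 + 5.51) = 1.451 kΩ.
Now apply the divider: V_out = 9.66 × 0.3182 = 3.073 V.

V_out ≈ 3.07 V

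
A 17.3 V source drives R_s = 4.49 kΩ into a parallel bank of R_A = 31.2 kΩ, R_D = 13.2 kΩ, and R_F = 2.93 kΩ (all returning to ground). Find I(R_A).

Parallel bank: R_p = 1/(1/31.2 + 1/13.2 + 1/2.93) = 2.227 kΩ.
V_A = 17.3 × 2.227/6.717 = 5.735 V.
I(R_A) = V_A / R_A = 5.735/31.2 = 0.1838 mA.

I ≈ 0.184 mA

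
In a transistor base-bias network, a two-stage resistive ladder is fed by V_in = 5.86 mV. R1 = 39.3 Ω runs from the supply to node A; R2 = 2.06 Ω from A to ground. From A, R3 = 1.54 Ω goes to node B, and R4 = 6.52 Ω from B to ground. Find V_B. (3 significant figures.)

V_B ≈ 0.190 mV

Looking into the second stage from A: R3 + R4 = 8.060 Ω appears in parallel with R2.
Effective lower resistance at A: R2 ‖ 8.060 = 1.641 Ω.
So V_A = 5.86 × 0.04007 = 0.2348 mV.
Then the unloaded second divider: V_B = V_A × R4/(R3+R4) = 0.2348 × 0.8089 = 0.1900 mV.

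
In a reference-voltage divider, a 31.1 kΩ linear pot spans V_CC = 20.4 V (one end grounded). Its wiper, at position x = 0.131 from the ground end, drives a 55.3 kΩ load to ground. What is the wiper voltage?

V_out ≈ 2.51 V

The pot divides into 27.03 kΩ above the wiper and 4.074 kΩ below.
R_L loads the lower segment: effective lower R = 3.795 kΩ.
Then V_out = V_CC · 3.795/(27.03 + 3.795) = 2.512 V.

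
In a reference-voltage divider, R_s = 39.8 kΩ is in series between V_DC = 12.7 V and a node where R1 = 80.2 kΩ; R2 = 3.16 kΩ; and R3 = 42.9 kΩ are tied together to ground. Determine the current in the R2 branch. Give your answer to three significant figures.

Equivalent of the parallel group: R_p = 2.839 kΩ.
Node voltage V_A = V_DC · R_p/(R_s + R_p) = 12.7 × 0.06658 = 0.8456 V.
Branch current I = V_A/R2 = 0.8456/3.16 = 0.2676 mA.
(Check via current divider: I_total = 0.2978 mA; share G_k/ΣG = 0.8984 → same result.)

I ≈ 0.268 mA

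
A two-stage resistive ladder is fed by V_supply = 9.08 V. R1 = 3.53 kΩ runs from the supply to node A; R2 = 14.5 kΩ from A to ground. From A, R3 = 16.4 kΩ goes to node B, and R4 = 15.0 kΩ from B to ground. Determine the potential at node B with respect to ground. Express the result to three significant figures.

Node A sees R2 in parallel with the series input of stage 2, R3 + R4 = 31.40 kΩ.
Effective lower resistance at A: R2 ‖ 31.40 = 9.919 kΩ.
V_A = 9.08 × 9.919/(3.53 + 9.919) = 6.697 V.
Stage 2 is unloaded, so V_B = V_A · R4/(R3+R4) = 6.697 × 15.0/31.40 = 3.199 V.

V_B ≈ 3.20 V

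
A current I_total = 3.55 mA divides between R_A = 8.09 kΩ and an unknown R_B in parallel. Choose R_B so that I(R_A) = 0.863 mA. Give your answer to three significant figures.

Two-branch current divider: I_A = I_total · R_B/(R_A + R_B).
With f = 0.2431, R_B = R_A · f/(1−f) = 8.09 × 0.3212 = 2.598 kΩ.

R_B ≈ 2.60 kΩ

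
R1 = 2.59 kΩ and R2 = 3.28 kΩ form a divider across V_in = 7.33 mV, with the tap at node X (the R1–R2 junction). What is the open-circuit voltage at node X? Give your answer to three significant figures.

With X open, the divider is unloaded: V_th = 7.33 × 3.28/5.870 = 4.096 mV.

V_th ≈ 4.10 mV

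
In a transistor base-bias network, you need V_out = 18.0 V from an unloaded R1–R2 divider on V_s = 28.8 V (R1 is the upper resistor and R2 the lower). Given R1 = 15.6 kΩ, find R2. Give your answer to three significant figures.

The divider ratio is R2/(R1+R2) = 18.0/28.8 = 0.6250.
So R2 = R1 · V_out/(V_s − V_out) = 15.6 × 18.0/(28.8 − 18.0) = 15.6 × 1.667 = 26.00 kΩ.

R2 ≈ 26.0 kΩ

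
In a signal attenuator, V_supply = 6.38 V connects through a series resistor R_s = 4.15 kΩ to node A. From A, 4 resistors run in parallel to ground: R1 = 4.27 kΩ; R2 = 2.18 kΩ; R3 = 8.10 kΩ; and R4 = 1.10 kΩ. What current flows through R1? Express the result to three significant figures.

Combine the parallel branches: R_p = (1/4.27 + 1/2.18 + 1/8.10 + 1/1.10)⁻¹ = 0.5796 kΩ.
V_A = 6.38 × 0.5796/4.730 = 0.7818 V.
Branch current I = V_A/R1 = 0.7818/4.27 = 0.1831 mA.

I ≈ 0.183 mA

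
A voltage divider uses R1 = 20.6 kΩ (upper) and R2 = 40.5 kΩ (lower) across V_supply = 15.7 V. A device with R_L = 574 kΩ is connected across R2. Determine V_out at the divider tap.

V_out ≈ 10.2 V

The load sits in parallel with R2, giving an effective lower resistance R2' = R2·R_L/(R2+R_L) = 37.83 kΩ.
Now apply the divider: V_out = 15.7 × 0.6474 = 10.16 V.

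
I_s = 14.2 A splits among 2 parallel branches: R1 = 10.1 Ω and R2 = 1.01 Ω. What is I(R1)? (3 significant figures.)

With just two branches, the current splits inversely with resistance.
I(R1) = 14.2 × 1.01/(10.1 + 1.01) = 14.2 × 0.09091 = 1.291 A.

I ≈ 1.29 A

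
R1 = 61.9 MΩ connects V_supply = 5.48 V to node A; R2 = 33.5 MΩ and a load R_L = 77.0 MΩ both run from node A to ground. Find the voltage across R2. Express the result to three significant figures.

First combine the lower leg with the load: R2 ‖ R_L = 23.34 MΩ.
Now apply the divider: V_out = 5.48 × 0.2738 = 1.501 V.

V_out ≈ 1.50 V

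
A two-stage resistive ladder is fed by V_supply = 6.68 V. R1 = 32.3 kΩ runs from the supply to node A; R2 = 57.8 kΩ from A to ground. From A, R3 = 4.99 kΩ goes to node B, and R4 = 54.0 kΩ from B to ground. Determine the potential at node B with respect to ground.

Node A sees R2 in parallel with the series input of stage 2, R3 + R4 = 58.99 kΩ.
R2 ‖ (R3+R4) = 29.19 kΩ.
First divider: V_A = V_supply · 29.19/(32.3 + 29.19) = 3.171 V.
Stage 2 is unloaded, so V_B = V_A · R4/(R3+R4) = 3.171 × 54.0/58.99 = 2.903 V.

V_B ≈ 2.90 V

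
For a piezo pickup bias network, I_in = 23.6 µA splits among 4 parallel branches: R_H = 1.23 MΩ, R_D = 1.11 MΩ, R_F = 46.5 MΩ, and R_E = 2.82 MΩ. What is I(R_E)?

I ≈ 4.00 µA

Conductances: ΣG = 1/1.23 + 1/1.11 + 1/46.5 + 1/2.82 = 2.090 (1/MΩ).
Current divider: I(R_E) = I_in · G_k/ΣG = 23.6 × (0.3546/2.090) = 23.6 × 0.1697 = 4.004 µA.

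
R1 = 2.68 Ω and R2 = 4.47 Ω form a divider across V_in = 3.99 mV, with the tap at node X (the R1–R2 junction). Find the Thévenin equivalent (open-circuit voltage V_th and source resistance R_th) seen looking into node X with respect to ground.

V_th is the unloaded tap voltage: V_in · R2/(R1+R2) = 3.99 × 0.6252 = 2.494 mV.
With V_in suppressed (replaced by a short), R_th = R1 ‖ R2 = (2.680 × 4.47)/(2.680 + 4.47) = 1.675 Ω.

V_th ≈ 2.49 mV, R_th ≈ 1.68 Ω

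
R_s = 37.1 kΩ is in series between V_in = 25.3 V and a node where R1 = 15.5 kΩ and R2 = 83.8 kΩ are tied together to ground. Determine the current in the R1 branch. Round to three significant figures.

Combine the parallel branches: R_p = (1/15.5 + 1/83.8)⁻¹ = 13.08 kΩ.
Node voltage V_A = V_in · R_p/(R_s + R_p) = 25.3 × 0.2607 = 6.595 V.
Branch current I = V_A/R1 = 6.595/15.5 = 0.4255 mA.

I ≈ 0.425 mA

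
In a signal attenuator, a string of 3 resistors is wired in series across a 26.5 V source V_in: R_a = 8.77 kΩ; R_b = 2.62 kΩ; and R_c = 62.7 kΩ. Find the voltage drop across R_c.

V ≈ 22.4 V

Series total: ΣR = 8.77 + 2.62 + 62.7 = 74.09 kΩ.
Voltage divider: V = V_in · (62.70 / 74.09) = 26.5 × 0.8463 = 22.43 V.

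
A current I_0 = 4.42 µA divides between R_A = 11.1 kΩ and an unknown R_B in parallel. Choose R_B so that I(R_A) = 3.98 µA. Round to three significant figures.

R_B ≈ 100 kΩ

Two-branch current divider: I_A = I_0 · R_B/(R_A + R_B).
With f = 0.9005, R_B = R_A · f/(1−f) = 11.1 × 9.045 = 100.4 kΩ.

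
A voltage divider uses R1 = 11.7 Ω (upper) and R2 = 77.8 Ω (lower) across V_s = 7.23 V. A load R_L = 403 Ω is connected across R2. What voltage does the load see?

First combine the lower leg with the load: R2 ‖ R_L = 65.21 Ω.
Voltage divider with the loaded lower leg: V_out = 7.23 × 65.21/(11.7 + 65.21) = 7.23 × 0.8479 = 6.130 V.

V_out ≈ 6.13 V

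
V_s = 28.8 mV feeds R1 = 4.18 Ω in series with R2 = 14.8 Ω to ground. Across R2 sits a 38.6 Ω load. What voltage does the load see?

First combine the lower leg with the load: R2 ‖ R_L = 10.70 Ω.
Voltage divider with the loaded lower leg: V_out = 28.8 × 10.70/(4.18 + 10.70) = 28.8 × 0.7191 = 20.71 mV.

V_out ≈ 20.7 mV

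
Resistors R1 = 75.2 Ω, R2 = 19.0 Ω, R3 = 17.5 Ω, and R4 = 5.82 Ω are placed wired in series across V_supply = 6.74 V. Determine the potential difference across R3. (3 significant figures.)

V ≈ 1.00 V

Series total: ΣR = 75.2 + 19.0 + 17.5 + 5.82 = 117.5 Ω.
V = V_supply · R/ΣR = 6.74 × 0.1489 = 1.004 V.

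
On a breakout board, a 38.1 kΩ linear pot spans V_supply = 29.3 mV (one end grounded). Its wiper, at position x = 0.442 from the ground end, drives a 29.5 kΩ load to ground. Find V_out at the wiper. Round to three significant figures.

V_out ≈ 9.82 mV

Lower segment x·R_p = 16.84 kΩ; upper segment (1−x)·R_p = 21.26 kΩ.
(x·R_p) ‖ R_L = 10.72 kΩ.
Loaded-divider output: V_out = 29.3 × 0.3352 = 9.822 mV.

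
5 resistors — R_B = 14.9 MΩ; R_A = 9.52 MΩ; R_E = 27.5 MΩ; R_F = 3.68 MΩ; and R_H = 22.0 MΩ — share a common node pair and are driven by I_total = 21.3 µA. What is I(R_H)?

Total conductance ΣG = 1/14.9 + 1/9.52 + 1/27.5 + 1/3.68 + 1/22.0 = 0.5257 (units of 1/MΩ).
By the current-divider rule, I = I_total · G_k/ΣG = 21.3 × 0.08646 = 1.842 µA.

I ≈ 1.84 µA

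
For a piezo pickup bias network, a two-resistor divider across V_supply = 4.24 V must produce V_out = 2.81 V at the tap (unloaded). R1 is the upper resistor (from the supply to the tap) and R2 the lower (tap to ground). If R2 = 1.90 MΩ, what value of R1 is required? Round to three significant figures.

Required fraction k = V_out/V_supply = 0.6627.
So R1 = R2 · (V_supply/V_out − 1) = 1.90 × (4.24/2.81 − 1) = 1.90 × 0.5089 = 0.9669 MΩ.

R1 ≈ 0.967 MΩ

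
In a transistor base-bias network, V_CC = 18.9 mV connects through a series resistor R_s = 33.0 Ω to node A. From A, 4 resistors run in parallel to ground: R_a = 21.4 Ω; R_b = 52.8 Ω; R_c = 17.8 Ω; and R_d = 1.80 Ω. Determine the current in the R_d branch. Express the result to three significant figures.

I ≈ 0.450 mA

Parallel bank: R_p = 1/(1/21.4 + 1/52.8 + 1/17.8 + 1/1.80) = 1.476 Ω.
Node voltage V_A = V_CC · R_p/(R_s + R_p) = 18.9 × 0.04282 = 0.8093 mV.
Branch current I = V_A/R_d = 0.8093/1.80 = 0.4496 mA.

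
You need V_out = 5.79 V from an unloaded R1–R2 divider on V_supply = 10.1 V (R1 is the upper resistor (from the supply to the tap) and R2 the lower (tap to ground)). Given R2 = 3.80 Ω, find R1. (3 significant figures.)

The divider ratio is R2/(R1+R2) = 5.79/10.1 = 0.5733.
So R1 = R2 · (V_supply/V_out − 1) = 3.80 × (10.1/5.79 − 1) = 3.80 × 0.7444 = 2.829 Ω.

R1 ≈ 2.83 Ω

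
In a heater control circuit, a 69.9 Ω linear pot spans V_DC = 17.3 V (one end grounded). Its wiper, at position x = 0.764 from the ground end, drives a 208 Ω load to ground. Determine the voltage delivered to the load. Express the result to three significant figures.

V_out ≈ 12.5 V

The pot divides into 16.50 Ω above the wiper and 53.40 Ω below.
Lower segment in parallel with the load: 53.40 ‖ 208 = 42.49 Ω.
Then V_out = V_DC · 42.49/(16.50 + 42.49) = 12.46 V.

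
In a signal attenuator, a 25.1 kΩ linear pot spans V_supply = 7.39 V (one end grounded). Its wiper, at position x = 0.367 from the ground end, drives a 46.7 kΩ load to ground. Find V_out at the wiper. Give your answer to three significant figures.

Lower segment x·R_p = 9.212 kΩ; upper segment (1−x)·R_p = 15.89 kΩ.
(x·R_p) ‖ R_L = 7.694 kΩ.
V_out = 7.39 × 7.694/(15.89 + 7.694) = 2.411 V.

V_out ≈ 2.41 V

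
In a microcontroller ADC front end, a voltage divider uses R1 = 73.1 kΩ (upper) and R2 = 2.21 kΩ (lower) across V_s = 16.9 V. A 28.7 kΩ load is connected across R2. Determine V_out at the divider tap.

V_out ≈ 0.461 V

The load sits in parallel with R2, giving an effective lower resistance R2' = R2·R_L/(R2+R_L) = 2.052 kΩ.
Voltage divider with the loaded lower leg: V_out = 16.9 × 2.052/(73.1 + 2.052) = 16.9 × 0.02730 = 0.4614 V.
(Unloaded it would be 0.496 V; the load pulls it down.)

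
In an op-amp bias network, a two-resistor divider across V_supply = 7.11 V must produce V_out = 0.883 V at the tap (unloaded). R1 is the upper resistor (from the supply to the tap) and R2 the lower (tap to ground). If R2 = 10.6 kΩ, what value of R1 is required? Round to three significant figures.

R1 ≈ 74.8 kΩ

V_out/V_supply = R2/(R1+R2) = 0.1242.
Rearranging, R1 = R2·(1−k)/k = 10.6 × 7.052 = 74.75 kΩ.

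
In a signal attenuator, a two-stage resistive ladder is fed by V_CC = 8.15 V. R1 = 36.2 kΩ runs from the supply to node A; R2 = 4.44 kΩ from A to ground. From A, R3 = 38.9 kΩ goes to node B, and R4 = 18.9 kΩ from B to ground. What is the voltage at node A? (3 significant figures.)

The second stage (R3 + R4 = 57.80 kΩ) loads node A in parallel with R2.
Effective lower resistance at A: R2 ‖ 57.80 = 4.123 kΩ.
First divider: V_A = V_CC · 4.123/(36.2 + 4.123) = 0.8334 V.

V_A ≈ 0.833 V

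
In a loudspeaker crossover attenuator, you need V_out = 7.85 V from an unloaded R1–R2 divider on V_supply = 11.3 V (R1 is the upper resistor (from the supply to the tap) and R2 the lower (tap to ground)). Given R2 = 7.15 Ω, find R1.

R1 ≈ 3.14 Ω

The divider ratio is R2/(R1+R2) = 7.85/11.3 = 0.6947.
R1 = R2·(1/k − 1) = 7.15 × 0.4395 = 3.142 Ω.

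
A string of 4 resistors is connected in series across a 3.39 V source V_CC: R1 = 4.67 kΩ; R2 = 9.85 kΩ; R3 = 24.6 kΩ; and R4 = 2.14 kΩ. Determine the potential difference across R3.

V ≈ 2.02 V

Total series resistance ΣR = 4.67 + 9.85 + 24.6 + 2.14 = 41.26 kΩ.
V = V_CC · R/ΣR = 3.39 × 0.5962 = 2.021 V.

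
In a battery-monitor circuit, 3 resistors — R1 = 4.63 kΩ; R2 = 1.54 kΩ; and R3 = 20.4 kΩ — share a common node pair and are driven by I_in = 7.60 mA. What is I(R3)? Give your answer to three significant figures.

Conductances: ΣG = 1/4.63 + 1/1.54 + 1/20.4 = 0.9144 (1/kΩ).
R3 takes the fraction G_k/ΣG = 0.04902/0.9144 = 0.05361, so I = 7.60 × 0.05361 = 0.4074 mA.

I ≈ 0.407 mA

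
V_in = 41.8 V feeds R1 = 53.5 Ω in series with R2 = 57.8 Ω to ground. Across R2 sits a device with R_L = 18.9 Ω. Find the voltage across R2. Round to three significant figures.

V_out ≈ 8.79 V

First combine the lower leg with the load: R2 ‖ R_L = 14.24 Ω.
Then V_out = V_in · R2'/(R1 + R2') = 41.8 × 14.24/67.74 = 8.788 V.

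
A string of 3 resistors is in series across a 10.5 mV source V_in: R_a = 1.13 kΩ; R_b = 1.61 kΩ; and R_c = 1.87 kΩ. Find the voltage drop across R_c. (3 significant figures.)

Total series resistance ΣR = 1.13 + 1.61 + 1.87 = 4.610 kΩ.
By the voltage-divider rule, V = 10.5 × 1.870/4.610 = 4.259 mV.

V ≈ 4.26 mV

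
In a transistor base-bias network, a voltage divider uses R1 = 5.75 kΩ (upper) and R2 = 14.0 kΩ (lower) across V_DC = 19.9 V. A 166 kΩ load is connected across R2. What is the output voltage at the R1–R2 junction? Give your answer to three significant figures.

V_out ≈ 13.8 V

The load sits in parallel with R2, giving an effective lower resistance R2' = R2·R_L/(R2+R_L) = 12.91 kΩ.
Now apply the divider: V_out = 19.9 × 0.6919 = 13.77 V.
(Unloaded it would be 14.1 V; the load pulls it down.)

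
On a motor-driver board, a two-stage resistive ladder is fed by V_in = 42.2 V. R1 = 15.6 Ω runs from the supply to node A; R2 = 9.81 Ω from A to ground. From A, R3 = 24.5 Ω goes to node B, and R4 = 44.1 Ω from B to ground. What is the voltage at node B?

Node A sees R2 in parallel with the series input of stage 2, R3 + R4 = 68.60 Ω.
R2 ‖ (R3+R4) = 8.583 Ω.
V_A = 42.2 × 8.583/(15.6 + 8.583) = 14.98 V.
V_B = V_A × 0.6429 = 9.628 V.

V_B ≈ 9.63 V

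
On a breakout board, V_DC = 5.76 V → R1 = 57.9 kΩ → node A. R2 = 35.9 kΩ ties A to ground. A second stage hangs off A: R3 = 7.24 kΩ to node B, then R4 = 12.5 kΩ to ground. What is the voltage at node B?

V_B ≈ 0.658 V

The second stage (R3 + R4 = 19.74 kΩ) loads node A in parallel with R2.
Effective lower resistance at A: R2 ‖ 19.74 = 12.74 kΩ.
First divider: V_A = V_DC · 12.74/(57.9 + 12.74) = 1.039 V.
V_B = V_A × 0.6332 = 0.6577 V.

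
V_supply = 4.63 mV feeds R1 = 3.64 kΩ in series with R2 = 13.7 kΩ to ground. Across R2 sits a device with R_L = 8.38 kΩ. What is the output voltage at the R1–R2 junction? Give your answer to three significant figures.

The load sits in parallel with R2, giving an effective lower resistance R2' = R2·R_L/(R2+R_L) = 5.200 kΩ.
Now apply the divider: V_out = 4.63 × 0.5882 = 2.723 mV.

V_out ≈ 2.72 mV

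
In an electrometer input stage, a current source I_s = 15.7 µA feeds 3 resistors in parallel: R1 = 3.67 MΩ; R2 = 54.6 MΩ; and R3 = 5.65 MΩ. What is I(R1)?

I ≈ 9.15 µA

Total conductance ΣG = 1/3.67 + 1/54.6 + 1/5.65 = 0.4678 (units of 1/MΩ).
R1 takes the fraction G_k/ΣG = 0.2725/0.4678 = 0.5825, so I = 15.7 × 0.5825 = 9.145 µA.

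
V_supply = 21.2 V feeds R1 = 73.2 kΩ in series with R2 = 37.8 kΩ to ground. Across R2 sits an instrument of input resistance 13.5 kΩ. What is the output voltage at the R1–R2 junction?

V_out ≈ 2.54 V

The load sits in parallel with R2, giving an effective lower resistance R2' = R2·R_L/(R2+R_L) = 9.947 kΩ.
Now apply the divider: V_out = 21.2 × 0.1196 = 2.536 V.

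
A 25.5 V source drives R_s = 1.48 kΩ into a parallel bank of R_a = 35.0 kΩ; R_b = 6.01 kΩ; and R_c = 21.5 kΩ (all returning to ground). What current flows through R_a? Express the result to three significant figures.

Parallel bank: R_p = 1/(1/35.0 + 1/6.01 + 1/21.5) = 4.141 kΩ.
Node voltage V_A = V_in · R_p/(R_s + R_p) = 25.5 × 0.7367 = 18.79 V.
I(R_a) = V_A / R_a = 18.79/35.0 = 0.5367 mA.

I ≈ 0.537 mA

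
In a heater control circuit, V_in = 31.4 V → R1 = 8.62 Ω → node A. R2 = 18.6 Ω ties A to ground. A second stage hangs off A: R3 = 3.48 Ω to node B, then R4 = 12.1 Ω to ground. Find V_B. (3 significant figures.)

The second stage (R3 + R4 = 15.58 Ω) loads node A in parallel with R2.
R2 ‖ (R3+R4) = 8.478 Ω.
V_A = 31.4 × 8.478/(8.62 + 8.478) = 15.57 V.
Stage 2 is unloaded, so V_B = V_A · R4/(R3+R4) = 15.57 × 12.1/15.58 = 12.09 V.

V_B ≈ 12.1 V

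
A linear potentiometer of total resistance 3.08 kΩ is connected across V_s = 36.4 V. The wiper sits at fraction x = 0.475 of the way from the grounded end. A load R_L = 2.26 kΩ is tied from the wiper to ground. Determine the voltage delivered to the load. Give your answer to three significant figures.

V_out ≈ 12.9 V

Lower segment x·R_p = 1.463 kΩ; upper segment (1−x)·R_p = 1.617 kΩ.
(x·R_p) ‖ R_L = 0.8881 kΩ.
Loaded-divider output: V_out = 36.4 × 0.3545 = 12.90 V.
(Unloaded: V_out = x·V_s = 17.3 V.)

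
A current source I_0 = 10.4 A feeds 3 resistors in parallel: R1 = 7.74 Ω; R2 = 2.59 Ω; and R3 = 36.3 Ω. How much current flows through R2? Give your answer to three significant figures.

I ≈ 7.40 A

Total conductance ΣG = 1/7.74 + 1/2.59 + 1/36.3 = 0.5428 (units of 1/Ω).
Current divider: I(R2) = I_0 · G_k/ΣG = 10.4 × (0.3861/0.5428) = 10.4 × 0.7113 = 7.397 A.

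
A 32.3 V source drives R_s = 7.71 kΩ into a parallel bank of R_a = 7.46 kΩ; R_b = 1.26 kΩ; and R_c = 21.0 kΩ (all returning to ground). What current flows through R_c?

Equivalent of the parallel group: R_p = 1.025 kΩ.
V_A by voltage divider: V_A = 32.3 × 1.025/(7.71 + 1.025) = 3.791 V.
Branch current I = V_A/R_c = 3.791/21.0 = 0.1805 mA.
(Check via current divider: I_total = 3.698 mA; share G_k/ΣG = 0.04882 → same result.)

I ≈ 0.181 mA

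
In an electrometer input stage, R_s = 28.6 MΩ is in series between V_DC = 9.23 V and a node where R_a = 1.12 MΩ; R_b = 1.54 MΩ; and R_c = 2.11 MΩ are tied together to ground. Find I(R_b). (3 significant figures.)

I ≈ 0.102 µA

Equivalent of the parallel group: R_p = 0.4960 MΩ.
V_A by voltage divider: V_A = 9.23 × 0.4960/(28.6 + 0.4960) = 0.1573 V.
Branch current I = V_A/R_b = 0.1573/1.54 = 0.1022 µA.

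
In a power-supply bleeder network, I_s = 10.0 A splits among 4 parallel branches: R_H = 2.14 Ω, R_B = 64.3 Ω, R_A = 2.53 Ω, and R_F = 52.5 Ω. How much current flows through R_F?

Conductances: ΣG = 1/2.14 + 1/64.3 + 1/2.53 + 1/52.5 = 0.8971 (1/Ω).
R_F takes the fraction G_k/ΣG = 0.01905/0.8971 = 0.02123, so I = 10.0 × 0.02123 = 0.2123 A.

I ≈ 0.212 A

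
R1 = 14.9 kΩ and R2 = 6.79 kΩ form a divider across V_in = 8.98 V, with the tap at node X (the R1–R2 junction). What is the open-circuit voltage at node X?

V_th ≈ 2.81 V

V_th is the unloaded tap voltage: V_in · R2/(R1+R2) = 8.98 × 0.3130 = 2.811 V.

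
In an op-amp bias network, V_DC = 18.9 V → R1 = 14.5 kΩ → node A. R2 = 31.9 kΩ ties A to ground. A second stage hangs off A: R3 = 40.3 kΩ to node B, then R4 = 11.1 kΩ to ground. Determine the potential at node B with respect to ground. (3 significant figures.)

Looking into the second stage from A: R3 + R4 = 51.40 kΩ appears in parallel with R2.
Effective lower resistance at A: R2 ‖ 51.40 = 19.68 kΩ.
First divider: V_A = V_DC · 19.68/(14.5 + 19.68) = 10.88 V.
Stage 2 is unloaded, so V_B = V_A · R4/(R3+R4) = 10.88 × 11.1/51.40 = 2.350 V.

V_B ≈ 2.35 V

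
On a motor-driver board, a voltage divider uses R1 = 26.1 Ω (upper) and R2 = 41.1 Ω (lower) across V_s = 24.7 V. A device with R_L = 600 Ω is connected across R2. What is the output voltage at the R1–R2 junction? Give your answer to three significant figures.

The load sits in parallel with R2, giving an effective lower resistance R2' = R2·R_L/(R2+R_L) = 38.47 Ω.
Then V_out = V_s · R2'/(R1 + R2') = 24.7 × 38.47/64.57 = 14.72 V.
(Unloaded it would be 15.1 V; the load pulls it down.)

V_out ≈ 14.7 V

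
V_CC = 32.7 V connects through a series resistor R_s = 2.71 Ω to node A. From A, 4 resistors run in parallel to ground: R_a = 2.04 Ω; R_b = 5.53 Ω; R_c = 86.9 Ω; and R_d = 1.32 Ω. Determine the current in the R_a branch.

Parallel bank: R_p = 1/(1/2.04 + 1/5.53 + 1/86.9 + 1/1.32) = 0.6944 Ω.
Node voltage V_A = V_CC · R_p/(R_s + R_p) = 32.7 × 0.2040 = 6.670 V.
I(R_a) = V_A / R_a = 6.670/2.04 = 3.270 A.

I ≈ 3.27 A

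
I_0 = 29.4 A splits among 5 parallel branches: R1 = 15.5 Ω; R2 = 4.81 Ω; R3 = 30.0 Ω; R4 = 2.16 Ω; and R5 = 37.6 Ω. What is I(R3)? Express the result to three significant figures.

Conductances: ΣG = 1/15.5 + 1/4.81 + 1/30.0 + 1/2.16 + 1/37.6 = 0.7953 (1/Ω).
R3 takes the fraction G_k/ΣG = 0.03333/0.7953 = 0.04191, so I = 29.4 × 0.04191 = 1.232 A.

I ≈ 1.23 A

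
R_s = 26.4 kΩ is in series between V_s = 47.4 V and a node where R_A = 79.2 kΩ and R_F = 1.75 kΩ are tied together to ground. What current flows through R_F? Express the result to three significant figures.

Parallel bank: R_p = 1/(1/79.2 + 1/1.75) = 1.712 kΩ.
V_A = 47.4 × 1.712/28.11 = 2.887 V.
Branch current I = V_A/R_F = 2.887/1.75 = 1.650 mA.
(Equivalently: I_total = 1.686 mA, then current-divider fraction G_k/ΣG = 0.9784.)

I ≈ 1.65 mA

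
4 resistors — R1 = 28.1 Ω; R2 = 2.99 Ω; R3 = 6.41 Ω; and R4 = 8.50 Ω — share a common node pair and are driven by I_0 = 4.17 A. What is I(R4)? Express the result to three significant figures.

I ≈ 0.762 A

Total conductance ΣG = 1/28.1 + 1/2.99 + 1/6.41 + 1/8.50 = 0.6437 (units of 1/Ω).
By the current-divider rule, I = I_0 · G_k/ΣG = 4.17 × 0.1828 = 0.7622 A.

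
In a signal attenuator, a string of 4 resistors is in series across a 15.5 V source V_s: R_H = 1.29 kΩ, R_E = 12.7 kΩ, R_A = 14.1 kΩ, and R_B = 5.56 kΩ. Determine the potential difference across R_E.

V ≈ 5.85 V

Series total: ΣR = 1.29 + 12.7 + 14.1 + 5.56 = 33.65 kΩ.
Voltage divider: V = V_s · (12.70 / 33.65) = 15.5 × 0.3774 = 5.850 V.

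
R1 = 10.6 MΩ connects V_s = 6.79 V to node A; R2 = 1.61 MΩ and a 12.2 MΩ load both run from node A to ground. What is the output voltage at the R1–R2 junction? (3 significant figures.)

R2 ‖ R_L = (1.61 × 12.2)/(1.61 + 12.2) = 1.422 MΩ.
Voltage divider with the loaded lower leg: V_out = 6.79 × 1.422/(10.6 + 1.422) = 6.79 × 0.1183 = 0.8033 V.
(Unloaded it would be 0.895 V; the load pulls it down.)

V_out ≈ 0.803 V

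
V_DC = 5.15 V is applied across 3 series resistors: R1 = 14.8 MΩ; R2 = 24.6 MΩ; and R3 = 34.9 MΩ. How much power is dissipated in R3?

The common current is I = 5.15/74.30 = 0.06931 µA.
P = I²R = 0.004804 × 34.9 = 0.1677 µW.

P ≈ 0.168 µW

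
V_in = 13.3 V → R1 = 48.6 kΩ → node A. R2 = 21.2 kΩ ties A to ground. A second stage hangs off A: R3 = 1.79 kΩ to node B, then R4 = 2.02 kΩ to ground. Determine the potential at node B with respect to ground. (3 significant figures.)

V_B ≈ 0.439 V

Looking into the second stage from A: R3 + R4 = 3.810 kΩ appears in parallel with R2.
Effective lower resistance at A: R2 ‖ 3.810 = 3.230 kΩ.
V_A = 13.3 × 3.230/(48.6 + 3.230) = 0.8287 V.
Then the unloaded second divider: V_B = V_A × R4/(R3+R4) = 0.8287 × 0.5302 = 0.4394 V.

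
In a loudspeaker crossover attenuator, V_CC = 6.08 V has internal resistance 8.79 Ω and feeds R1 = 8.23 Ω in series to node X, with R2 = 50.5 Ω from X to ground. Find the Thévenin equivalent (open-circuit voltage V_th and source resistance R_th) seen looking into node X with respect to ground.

R1' = 8.79 + 8.23 = 17.02 Ω (source resistance + R1).
V_th is the unloaded tap voltage: V_CC · R2/(R1'+R2) = 6.08 × 0.7479 = 4.547 V.
Looking into X with the source shorted: R_th = R1'·R2/(R1'+R2) = 17.02 × 50.5/67.52 = 12.73 Ω.

V_th ≈ 4.55 V, R_th ≈ 12.7 Ω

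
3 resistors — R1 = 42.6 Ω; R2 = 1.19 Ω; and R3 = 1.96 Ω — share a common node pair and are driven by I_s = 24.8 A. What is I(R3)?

ΣG = 1/42.6 + 1/1.19 + 1/1.96 = 1.374.
R3 takes the fraction G_k/ΣG = 0.5102/1.374 = 0.3713, so I = 24.8 × 0.3713 = 9.209 A.

I ≈ 9.21 A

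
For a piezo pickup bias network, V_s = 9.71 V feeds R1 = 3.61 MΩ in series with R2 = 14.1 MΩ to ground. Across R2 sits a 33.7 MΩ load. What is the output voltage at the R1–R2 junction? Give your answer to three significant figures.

R2 ‖ R_L = (14.1 × 33.7)/(14.1 + 33.7) = 9.941 MΩ.
Now apply the divider: V_out = 9.71 × 0.7336 = 7.123 V.

V_out ≈ 7.12 V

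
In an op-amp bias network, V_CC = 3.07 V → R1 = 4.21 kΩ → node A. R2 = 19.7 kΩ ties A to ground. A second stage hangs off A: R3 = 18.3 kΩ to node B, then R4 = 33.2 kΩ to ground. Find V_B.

V_B ≈ 1.53 V

The second stage (R3 + R4 = 51.50 kΩ) loads node A in parallel with R2.
Effective lower resistance at A: R2 ‖ 51.50 = 14.25 kΩ.
V_A = 3.07 × 14.25/(4.21 + 14.25) = 2.370 V.
Stage 2 is unloaded, so V_B = V_A · R4/(R3+R4) = 2.370 × 33.2/51.50 = 1.528 V.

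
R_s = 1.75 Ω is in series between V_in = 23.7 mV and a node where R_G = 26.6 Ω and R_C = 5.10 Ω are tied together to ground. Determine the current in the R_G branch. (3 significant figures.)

I ≈ 0.632 mA

Combine the parallel branches: R_p = (1/26.6 + 1/5.10)⁻¹ = 4.279 Ω.
V_A = 23.7 × 4.279/6.029 = 16.82 mV.
Branch current I = V_A/R_G = 16.82/26.6 = 0.6324 mA.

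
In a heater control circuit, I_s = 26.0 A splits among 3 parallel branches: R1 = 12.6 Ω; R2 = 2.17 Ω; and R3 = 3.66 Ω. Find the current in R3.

Total conductance ΣG = 1/12.6 + 1/2.17 + 1/3.66 = 0.8134 (units of 1/Ω).
Current divider: I(R3) = I_s · G_k/ΣG = 26.0 × (0.2732/0.8134) = 26.0 × 0.3359 = 8.733 A.

I ≈ 8.73 A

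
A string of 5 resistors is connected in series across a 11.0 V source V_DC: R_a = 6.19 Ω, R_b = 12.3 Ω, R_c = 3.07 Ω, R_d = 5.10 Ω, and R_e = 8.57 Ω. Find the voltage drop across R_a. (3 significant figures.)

V ≈ 1.93 V

Total series resistance ΣR = 6.19 + 12.3 + 3.07 + 5.10 + 8.57 = 35.23 Ω.
V = V_DC · R/ΣR = 11.0 × 0.1757 = 1.933 V.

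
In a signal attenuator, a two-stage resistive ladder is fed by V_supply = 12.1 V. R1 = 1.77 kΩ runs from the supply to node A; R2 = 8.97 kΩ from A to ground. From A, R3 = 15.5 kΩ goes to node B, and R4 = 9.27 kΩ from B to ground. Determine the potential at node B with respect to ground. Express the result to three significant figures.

V_B ≈ 3.57 V

Looking into the second stage from A: R3 + R4 = 24.77 kΩ appears in parallel with R2.
R2 ‖ (R3+R4) = 6.585 kΩ.
So V_A = 12.1 × 0.7882 = 9.537 V.
Stage 2 is unloaded, so V_B = V_A · R4/(R3+R4) = 9.537 × 9.27/24.77 = 3.569 V.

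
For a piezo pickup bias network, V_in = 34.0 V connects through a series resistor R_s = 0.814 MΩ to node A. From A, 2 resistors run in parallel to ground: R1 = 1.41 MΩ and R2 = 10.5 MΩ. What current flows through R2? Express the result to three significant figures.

Combine the parallel branches: R_p = (1/1.41 + 1/10.5)⁻¹ = 1.243 MΩ.
Node voltage V_A = V_in · R_p/(R_s + R_p) = 34.0 × 0.6043 = 20.55 V.
I(R2) = V_A / R2 = 20.55/10.5 = 1.957 µA.

I ≈ 1.96 µA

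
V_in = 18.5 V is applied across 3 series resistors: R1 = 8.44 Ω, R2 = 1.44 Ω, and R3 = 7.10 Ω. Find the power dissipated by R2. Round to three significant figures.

ΣR = 16.98 Ω → I = 18.5/16.98 = 1.090 A.
P(R2) = I²·R2 = (1.090)² × 1.44 = 1.709 W.

P ≈ 1.71 W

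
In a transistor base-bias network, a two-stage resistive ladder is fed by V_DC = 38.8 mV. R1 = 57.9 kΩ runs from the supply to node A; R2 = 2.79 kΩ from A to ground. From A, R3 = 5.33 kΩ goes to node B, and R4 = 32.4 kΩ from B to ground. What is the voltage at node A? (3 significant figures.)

V_A ≈ 1.67 mV

Node A sees R2 in parallel with the series input of stage 2, R3 + R4 = 37.73 kΩ.
R2 ‖ (R3+R4) = 2.598 kΩ.
V_A = 38.8 × 2.598/(57.9 + 2.598) = 1.666 mV.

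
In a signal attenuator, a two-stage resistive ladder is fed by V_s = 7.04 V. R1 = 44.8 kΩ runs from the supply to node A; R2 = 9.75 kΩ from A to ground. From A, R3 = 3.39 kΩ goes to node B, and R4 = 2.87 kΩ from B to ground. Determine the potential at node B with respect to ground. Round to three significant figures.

V_B ≈ 0.253 V

Node A sees R2 in parallel with the series input of stage 2, R3 + R4 = 6.260 kΩ.
R2 ‖ (R3+R4) = 3.812 kΩ.
So V_A = 7.04 × 0.07842 = 0.5521 V.
V_B = V_A × 0.4585 = 0.2531 V.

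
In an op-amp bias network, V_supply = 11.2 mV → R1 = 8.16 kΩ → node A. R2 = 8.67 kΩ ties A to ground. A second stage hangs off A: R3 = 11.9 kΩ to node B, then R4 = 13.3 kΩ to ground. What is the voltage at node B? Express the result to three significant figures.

V_B ≈ 2.61 mV

The second stage (R3 + R4 = 25.20 kΩ) loads node A in parallel with R2.
Effective lower resistance at A: R2 ‖ 25.20 = 6.451 kΩ.
So V_A = 11.2 × 0.4415 = 4.945 mV.
Then the unloaded second divider: V_B = V_A × R4/(R3+R4) = 4.945 × 0.5278 = 2.610 mV.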